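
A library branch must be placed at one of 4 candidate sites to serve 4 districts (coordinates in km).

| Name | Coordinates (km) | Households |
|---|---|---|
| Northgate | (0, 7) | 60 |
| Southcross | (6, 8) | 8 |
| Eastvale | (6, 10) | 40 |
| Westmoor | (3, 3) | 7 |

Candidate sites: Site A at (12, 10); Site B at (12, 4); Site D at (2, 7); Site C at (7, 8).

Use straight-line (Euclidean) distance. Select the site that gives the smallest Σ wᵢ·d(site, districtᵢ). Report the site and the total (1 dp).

Total weighted distance at each candidate:
  Site A (12, 10): total = 1112.6
  Site B (12, 4): total = 1202.6
  Site D (2, 7): total = 381.8
  Site C (7, 8): total = 566.5
Minimum is at Site D with total 381.8 km.

Site D, total 381.8 km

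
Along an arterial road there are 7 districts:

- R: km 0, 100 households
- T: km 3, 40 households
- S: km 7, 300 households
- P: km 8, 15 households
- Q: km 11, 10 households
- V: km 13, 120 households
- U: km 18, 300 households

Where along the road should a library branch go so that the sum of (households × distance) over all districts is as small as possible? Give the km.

For a sum of weighted absolute distances on a line, the optimum is the weighted median (not the mean). Total weight W = 885; half-weight = 442.5.
Sort by position and accumulate weight:
  km 0 (R, w=100) → cum 100
  km 3 (T, w=40) → cum 140
  km 7 (S, w=300) → cum 440
  km 8 (P, w=15) → cum 455  ≥ 442.5 → median here
  km 11 (Q, w=10) → cum 465
  km 13 (V, w=120) → cum 585
  km 18 (U, w=300) → cum 885
Optimal location: km 8.

x = 8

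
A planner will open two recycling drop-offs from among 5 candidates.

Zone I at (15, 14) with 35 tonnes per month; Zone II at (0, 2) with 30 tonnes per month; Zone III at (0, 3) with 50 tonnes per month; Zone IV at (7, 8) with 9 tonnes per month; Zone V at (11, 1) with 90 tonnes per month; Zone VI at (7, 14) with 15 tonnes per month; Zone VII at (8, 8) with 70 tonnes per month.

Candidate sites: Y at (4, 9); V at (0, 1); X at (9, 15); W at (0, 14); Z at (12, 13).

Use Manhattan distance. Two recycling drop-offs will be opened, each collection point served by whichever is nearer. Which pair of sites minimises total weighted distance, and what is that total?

Evaluate every pair (each demand assigned to the nearer of the two):
  {V, X}: total = 2051
  {V, Z}: total = 2070
  {Y, V}: total = 2186
  {Y, Z}: total = 2616
  {V, W}: total = 2847
  {Y, X}: total = 2856
  {W, Z}: total = 3030
  {Y, W}: total = 3196
  {X, W}: total = 3281
  {X, Z}: total = 3706
Best pair: {V, X} with total 2051.

{V, X}, total 2051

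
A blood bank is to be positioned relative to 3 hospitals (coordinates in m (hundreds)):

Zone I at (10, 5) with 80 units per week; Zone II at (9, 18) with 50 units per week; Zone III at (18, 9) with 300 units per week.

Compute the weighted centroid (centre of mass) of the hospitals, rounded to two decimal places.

(15.47, 9.30)

The minimiser of Σwᵢ‖p−pᵢ‖² is the weighted centroid p* = (Σwᵢpᵢ)/(Σwᵢ).
Σwᵢ = 430.
Σwᵢxᵢ = 80·10 + 50·9 + 300·18 = 6650.
Σwᵢyᵢ = 80·5 + 50·18 + 300·9 = 4000.
x* = 6650/430 = 15.47, y* = 4000/430 = 9.30.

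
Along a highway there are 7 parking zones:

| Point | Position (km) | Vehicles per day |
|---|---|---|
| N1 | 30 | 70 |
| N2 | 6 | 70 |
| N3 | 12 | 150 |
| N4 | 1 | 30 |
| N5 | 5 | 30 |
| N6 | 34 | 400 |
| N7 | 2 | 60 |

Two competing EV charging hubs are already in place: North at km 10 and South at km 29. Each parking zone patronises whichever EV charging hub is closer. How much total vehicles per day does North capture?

340

The indifferent point is the midpoint (10+29)/2 = 19.5; parking zones left of it (closer to North at 10) go to North, those right go to South.
  N4 at 1 (w=30) → North
  N7 at 2 (w=60) → North
  N5 at 5 (w=30) → North
  N2 at 6 (w=70) → North
  N3 at 12 (w=150) → North
  N1 at 30 (w=70) → South
  N6 at 34 (w=400) → South
North captures 340; South captures 470.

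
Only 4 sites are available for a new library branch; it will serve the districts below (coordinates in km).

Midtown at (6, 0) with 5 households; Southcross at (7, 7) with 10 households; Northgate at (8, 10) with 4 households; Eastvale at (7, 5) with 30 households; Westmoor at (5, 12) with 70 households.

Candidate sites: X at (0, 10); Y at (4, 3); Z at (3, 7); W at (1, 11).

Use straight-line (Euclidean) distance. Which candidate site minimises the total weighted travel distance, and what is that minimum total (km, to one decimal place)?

Total weighted distance at each candidate:
  X (0, 10): total = 801.5
  Y (4, 3): total = 842.3
  Z (3, 7): total = 612.5
  W (1, 11): total = 704.0
Minimum is at Z with total 612.5 km.

Z, total 612.5 km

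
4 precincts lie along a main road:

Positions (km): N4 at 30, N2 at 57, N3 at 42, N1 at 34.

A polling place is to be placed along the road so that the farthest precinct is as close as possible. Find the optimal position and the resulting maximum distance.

location 43.5, max distance 13.5

The 1-center on a line is the midpoint of the two extreme points: leftmost at 30, rightmost at 57.
Optimal location = (30 + 57)/2 = 43.5; maximum distance = (57 − 30)/2 = 13.5.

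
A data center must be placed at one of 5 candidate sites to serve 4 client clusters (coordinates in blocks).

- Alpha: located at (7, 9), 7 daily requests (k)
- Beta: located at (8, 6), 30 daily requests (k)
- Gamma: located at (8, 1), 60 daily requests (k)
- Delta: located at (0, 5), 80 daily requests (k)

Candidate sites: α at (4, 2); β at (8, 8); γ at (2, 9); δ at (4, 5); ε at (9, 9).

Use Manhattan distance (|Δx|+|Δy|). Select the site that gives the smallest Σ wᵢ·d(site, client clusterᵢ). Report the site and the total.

Total weighted distance at each candidate:
  α (4, 2): total = 1170
  β (8, 8): total = 1374
  γ (2, 9): total = 1625
  δ (4, 5): total = 999
  ε (9, 9): total = 1714
Minimum is at δ with total 999 blocks.

δ, total 999 blocks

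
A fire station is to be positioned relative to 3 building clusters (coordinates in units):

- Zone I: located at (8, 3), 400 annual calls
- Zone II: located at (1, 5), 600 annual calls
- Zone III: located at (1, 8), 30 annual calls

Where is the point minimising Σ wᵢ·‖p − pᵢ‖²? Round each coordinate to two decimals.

(3.72, 4.31)

The minimiser of Σwᵢ‖p−pᵢ‖² is the weighted centroid p* = (Σwᵢpᵢ)/(Σwᵢ).
Σwᵢ = 1030.
Σwᵢxᵢ = 400·8 + 600·1 + 30·1 = 3830.
Σwᵢyᵢ = 400·3 + 600·5 + 30·8 = 4440.
x* = 3830/1030 = 3.72, y* = 4440/1030 = 4.31.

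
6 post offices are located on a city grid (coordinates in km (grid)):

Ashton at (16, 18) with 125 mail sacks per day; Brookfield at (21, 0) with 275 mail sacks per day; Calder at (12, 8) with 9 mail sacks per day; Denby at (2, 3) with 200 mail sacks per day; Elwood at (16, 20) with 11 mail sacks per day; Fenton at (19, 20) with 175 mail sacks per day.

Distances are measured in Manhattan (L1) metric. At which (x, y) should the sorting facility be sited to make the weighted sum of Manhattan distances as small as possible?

(19, 3)

Manhattan distance separates: Σwᵢ(|x−xᵢ|+|y−yᵢ|) = Σwᵢ|x−xᵢ| + Σwᵢ|y−yᵢ|, so x and y are optimised independently as 1-D weighted medians.
Total weight W = 795; half = 397.5.
x-coordinate, sorted with cumulative weight:
  x=2 (Denby, w=200) cum 200
  x=12 (Calder, w=9) cum 209
  x=16 (Ashton, w=125) cum 334
  x=16 (Elwood, w=11) cum 345
  x=19 (Fenton, w=175) cum 520  ← median
  x=21 (Brookfield, w=275) cum 795
⇒ x* = 19
y-coordinate, sorted with cumulative weight:
  y=0 (Brookfield, w=275) cum 275
  y=3 (Denby, w=200) cum 475  ← median
  y=8 (Calder, w=9) cum 484
  y=18 (Ashton, w=125) cum 609
  y=20 (Elwood, w=11) cum 620
  y=20 (Fenton, w=175) cum 795
⇒ y* = 3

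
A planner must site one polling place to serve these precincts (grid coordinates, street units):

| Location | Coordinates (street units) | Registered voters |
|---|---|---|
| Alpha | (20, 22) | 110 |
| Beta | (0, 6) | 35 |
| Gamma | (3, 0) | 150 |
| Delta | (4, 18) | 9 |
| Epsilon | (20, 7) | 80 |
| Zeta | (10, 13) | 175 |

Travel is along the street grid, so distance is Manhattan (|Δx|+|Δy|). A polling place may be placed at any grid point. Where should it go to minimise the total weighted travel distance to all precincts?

(10, 13)

Manhattan distance separates: Σwᵢ(|x−xᵢ|+|y−yᵢ|) = Σwᵢ|x−xᵢ| + Σwᵢ|y−yᵢ|, so x and y are optimised independently as 1-D weighted medians.
Total weight W = 559; half = 279.5.
x-coordinate, sorted with cumulative weight:
  x=0 (Beta, w=35) cum 35
  x=3 (Gamma, w=150) cum 185
  x=4 (Delta, w=9) cum 194
  x=10 (Zeta, w=175) cum 369  ← median
  x=20 (Alpha, w=110) cum 479
  x=20 (Epsilon, w=80) cum 559
⇒ x* = 10
y-coordinate, sorted with cumulative weight:
  y=0 (Gamma, w=150) cum 150
  y=6 (Beta, w=35) cum 185
  y=7 (Epsilon, w=80) cum 265
  y=13 (Zeta, w=175) cum 440  ← median
  y=18 (Delta, w=9) cum 449
  y=22 (Alpha, w=110) cum 559
⇒ y* = 13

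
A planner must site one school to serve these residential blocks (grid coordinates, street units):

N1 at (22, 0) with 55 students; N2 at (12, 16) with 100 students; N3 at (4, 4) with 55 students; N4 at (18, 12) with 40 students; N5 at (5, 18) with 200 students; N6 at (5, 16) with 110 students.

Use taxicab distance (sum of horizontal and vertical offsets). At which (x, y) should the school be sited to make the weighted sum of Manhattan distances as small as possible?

Manhattan distance separates: Σwᵢ(|x−xᵢ|+|y−yᵢ|) = Σwᵢ|x−xᵢ| + Σwᵢ|y−yᵢ|, so x and y are optimised independently as 1-D weighted medians.
Total weight W = 560; half = 280.
x-coordinate, sorted with cumulative weight:
  x=4 (N3, w=55) cum 55
  x=5 (N5, w=200) cum 255
  x=5 (N6, w=110) cum 365  ← median
  x=12 (N2, w=100) cum 465
  x=18 (N4, w=40) cum 505
  x=22 (N1, w=55) cum 560
⇒ x* = 5
y-coordinate, sorted with cumulative weight:
  y=0 (N1, w=55) cum 55
  y=4 (N3, w=55) cum 110
  y=12 (N4, w=40) cum 150
  y=16 (N2, w=100) cum 250
  y=16 (N6, w=110) cum 360  ← median
  y=18 (N5, w=200) cum 560
⇒ y* = 16

(5, 16)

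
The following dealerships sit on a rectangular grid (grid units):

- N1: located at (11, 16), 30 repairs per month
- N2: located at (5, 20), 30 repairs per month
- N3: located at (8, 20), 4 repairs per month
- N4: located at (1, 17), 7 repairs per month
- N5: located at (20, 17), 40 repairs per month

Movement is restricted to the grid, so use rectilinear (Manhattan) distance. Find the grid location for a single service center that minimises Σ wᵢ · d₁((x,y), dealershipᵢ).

Manhattan distance separates: Σwᵢ(|x−xᵢ|+|y−yᵢ|) = Σwᵢ|x−xᵢ| + Σwᵢ|y−yᵢ|, so x and y are optimised independently as 1-D weighted medians.
Total weight W = 111; half = 55.5.
x-coordinate, sorted with cumulative weight:
  x=1 (N4, w=7) cum 7
  x=5 (N2, w=30) cum 37
  x=8 (N3, w=4) cum 41
  x=11 (N1, w=30) cum 71  ← median
  x=20 (N5, w=40) cum 111
⇒ x* = 11
y-coordinate, sorted with cumulative weight:
  y=16 (N1, w=30) cum 30
  y=17 (N4, w=7) cum 37
  y=17 (N5, w=40) cum 77  ← median
  y=20 (N2, w=30) cum 107
  y=20 (N3, w=4) cum 111
⇒ y* = 17

(11, 17)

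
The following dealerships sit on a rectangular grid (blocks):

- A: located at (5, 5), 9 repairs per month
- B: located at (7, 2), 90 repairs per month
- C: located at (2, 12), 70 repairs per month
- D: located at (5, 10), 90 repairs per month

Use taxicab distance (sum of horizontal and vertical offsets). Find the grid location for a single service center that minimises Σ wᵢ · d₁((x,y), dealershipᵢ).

(5, 10)

Manhattan distance separates: Σwᵢ(|x−xᵢ|+|y−yᵢ|) = Σwᵢ|x−xᵢ| + Σwᵢ|y−yᵢ|, so x and y are optimised independently as 1-D weighted medians.
Total weight W = 259; half = 129.5.
x-coordinate, sorted with cumulative weight:
  x=2 (C, w=70) cum 70
  x=5 (A, w=9) cum 79
  x=5 (D, w=90) cum 169  ← median
  x=7 (B, w=90) cum 259
⇒ x* = 5
y-coordinate, sorted with cumulative weight:
  y=2 (B, w=90) cum 90
  y=5 (A, w=9) cum 99
  y=10 (D, w=90) cum 189  ← median
  y=12 (C, w=70) cum 259
⇒ y* = 10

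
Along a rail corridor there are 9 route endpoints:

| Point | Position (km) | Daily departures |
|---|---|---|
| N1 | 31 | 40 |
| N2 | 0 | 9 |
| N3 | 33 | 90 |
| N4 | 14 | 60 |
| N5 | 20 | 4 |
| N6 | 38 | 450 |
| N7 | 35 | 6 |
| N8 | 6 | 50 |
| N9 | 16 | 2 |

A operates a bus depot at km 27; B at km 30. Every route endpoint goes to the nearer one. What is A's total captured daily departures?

125

The indifferent point is the midpoint (27+30)/2 = 28.5; route endpoints left of it (closer to A at 27) go to A, those right go to B.
  N2 at 0 (w=9) → A
  N8 at 6 (w=50) → A
  N4 at 14 (w=60) → A
  N9 at 16 (w=2) → A
  N5 at 20 (w=4) → A
  N1 at 31 (w=40) → B
  N3 at 33 (w=90) → B
  N7 at 35 (w=6) → B
  N6 at 38 (w=450) → B
A captures 125; B captures 586.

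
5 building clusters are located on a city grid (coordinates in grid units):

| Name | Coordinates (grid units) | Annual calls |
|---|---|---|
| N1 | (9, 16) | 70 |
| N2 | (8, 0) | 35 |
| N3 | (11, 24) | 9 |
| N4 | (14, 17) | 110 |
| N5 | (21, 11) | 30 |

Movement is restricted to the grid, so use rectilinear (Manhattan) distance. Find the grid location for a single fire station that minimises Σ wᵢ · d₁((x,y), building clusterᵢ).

(14, 16)

Manhattan distance separates: Σwᵢ(|x−xᵢ|+|y−yᵢ|) = Σwᵢ|x−xᵢ| + Σwᵢ|y−yᵢ|, so x and y are optimised independently as 1-D weighted medians.
Total weight W = 254; half = 127.
x-coordinate, sorted with cumulative weight:
  x=8 (N2, w=35) cum 35
  x=9 (N1, w=70) cum 105
  x=11 (N3, w=9) cum 114
  x=14 (N4, w=110) cum 224  ← median
  x=21 (N5, w=30) cum 254
⇒ x* = 14
y-coordinate, sorted with cumulative weight:
  y=0 (N2, w=35) cum 35
  y=11 (N5, w=30) cum 65
  y=16 (N1, w=70) cum 135  ← median
  y=17 (N4, w=110) cum 245
  y=24 (N3, w=9) cum 254
⇒ y* = 16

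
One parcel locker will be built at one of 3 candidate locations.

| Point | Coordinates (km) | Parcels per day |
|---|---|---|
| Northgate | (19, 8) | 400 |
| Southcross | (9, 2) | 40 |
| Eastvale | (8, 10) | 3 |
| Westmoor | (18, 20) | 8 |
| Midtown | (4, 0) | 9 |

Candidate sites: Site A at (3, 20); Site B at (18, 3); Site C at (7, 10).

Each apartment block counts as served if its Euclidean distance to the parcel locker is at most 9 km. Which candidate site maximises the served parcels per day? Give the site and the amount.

Site B, covering 400

Coverage radius r = 9 km; a point is covered iff (Δx)²+(Δy)² ≤ 9² = 81.
  Site A (3, 20): covers {none} → 0
  Site B (18, 3): covers {Northgate} → 400
  Site C (7, 10): covers {Southcross, Eastvale} → 43
Maximum coverage at Site B: 400 parcels per day.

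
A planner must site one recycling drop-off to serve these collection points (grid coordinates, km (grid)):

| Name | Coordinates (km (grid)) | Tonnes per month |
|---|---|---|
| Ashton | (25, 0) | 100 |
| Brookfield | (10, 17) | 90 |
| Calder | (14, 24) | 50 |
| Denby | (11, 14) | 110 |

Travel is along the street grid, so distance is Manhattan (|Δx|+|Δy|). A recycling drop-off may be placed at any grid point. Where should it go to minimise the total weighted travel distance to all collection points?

Manhattan distance separates: Σwᵢ(|x−xᵢ|+|y−yᵢ|) = Σwᵢ|x−xᵢ| + Σwᵢ|y−yᵢ|, so x and y are optimised independently as 1-D weighted medians.
Total weight W = 350; half = 175.
x-coordinate, sorted with cumulative weight:
  x=10 (Brookfield, w=90) cum 90
  x=11 (Denby, w=110) cum 200  ← median
  x=14 (Calder, w=50) cum 250
  x=25 (Ashton, w=100) cum 350
⇒ x* = 11
y-coordinate, sorted with cumulative weight:
  y=0 (Ashton, w=100) cum 100
  y=14 (Denby, w=110) cum 210  ← median
  y=17 (Brookfield, w=90) cum 300
  y=24 (Calder, w=50) cum 350
⇒ y* = 14

(11, 14)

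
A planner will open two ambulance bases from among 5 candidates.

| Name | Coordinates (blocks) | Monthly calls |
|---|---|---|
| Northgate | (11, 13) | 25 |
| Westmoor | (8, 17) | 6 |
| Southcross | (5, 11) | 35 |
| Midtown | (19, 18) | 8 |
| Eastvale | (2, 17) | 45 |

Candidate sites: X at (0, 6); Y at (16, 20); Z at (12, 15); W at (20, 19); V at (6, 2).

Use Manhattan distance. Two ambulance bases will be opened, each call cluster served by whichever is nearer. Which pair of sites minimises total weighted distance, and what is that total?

Evaluate every pair (each demand assigned to the nearer of the two):
  {Z, W}: total = 1052
  {Y, Z}: total = 1076
  {X, Z}: total = 1081
  {Z, V}: total = 1081
  {X, Y}: total = 1341
  {X, W}: total = 1410
  {Y, V}: total = 1521
  {X, V}: total = 1669
  {W, V}: total = 1680
  {Y, W}: total = 1847
Best pair: {Z, W} with total 1052.

{Z, W}, total 1052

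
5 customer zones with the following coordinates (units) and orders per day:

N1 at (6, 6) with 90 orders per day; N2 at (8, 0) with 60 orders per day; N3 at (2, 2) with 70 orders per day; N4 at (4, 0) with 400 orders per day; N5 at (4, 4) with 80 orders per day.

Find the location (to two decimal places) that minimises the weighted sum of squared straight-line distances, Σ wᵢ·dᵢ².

(4.40, 1.43)

The minimiser of Σwᵢ‖p−pᵢ‖² is the weighted centroid p* = (Σwᵢpᵢ)/(Σwᵢ).
Σwᵢ = 700.
Σwᵢxᵢ = 90·6 + 60·8 + 70·2 + 400·4 + 80·4 = 3080.
Σwᵢyᵢ = 90·6 + 60·0 + 70·2 + 400·0 + 80·4 = 1000.
x* = 3080/700 = 4.40, y* = 1000/700 = 1.43.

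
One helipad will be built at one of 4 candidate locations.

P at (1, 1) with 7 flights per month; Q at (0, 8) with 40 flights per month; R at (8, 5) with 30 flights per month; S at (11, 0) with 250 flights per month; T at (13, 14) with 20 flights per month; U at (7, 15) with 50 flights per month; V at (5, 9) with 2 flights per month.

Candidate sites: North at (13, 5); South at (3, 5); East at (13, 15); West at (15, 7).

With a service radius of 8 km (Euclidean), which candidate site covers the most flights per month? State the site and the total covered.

Coverage radius r = 8 km; a point is covered iff (Δx)²+(Δy)² ≤ 8² = 64.
  North (13, 5): covers {R, S} → 280
  South (3, 5): covers {P, Q, R, V} → 79
  East (13, 15): covers {T, U} → 70
  West (15, 7): covers {R, T} → 50
Maximum coverage at North: 280 flights per month.

North, covering 280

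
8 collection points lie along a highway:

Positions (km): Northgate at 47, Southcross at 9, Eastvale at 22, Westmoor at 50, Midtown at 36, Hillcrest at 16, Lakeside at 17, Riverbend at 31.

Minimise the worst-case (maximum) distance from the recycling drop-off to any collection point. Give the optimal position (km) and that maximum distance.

The 1-center on a line is the midpoint of the two extreme points: leftmost at 9, rightmost at 50.
Optimal location = (9 + 50)/2 = 29.5; maximum distance = (50 − 9)/2 = 20.5.

location 29.5, max distance 20.5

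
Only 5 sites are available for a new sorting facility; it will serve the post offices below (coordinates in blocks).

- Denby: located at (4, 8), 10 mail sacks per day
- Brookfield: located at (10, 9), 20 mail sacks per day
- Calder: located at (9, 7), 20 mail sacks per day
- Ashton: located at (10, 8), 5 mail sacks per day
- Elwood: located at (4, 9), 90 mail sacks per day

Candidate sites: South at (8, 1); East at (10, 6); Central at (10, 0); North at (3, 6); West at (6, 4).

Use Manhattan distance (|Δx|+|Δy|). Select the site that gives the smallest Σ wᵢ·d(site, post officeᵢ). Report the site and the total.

Total weighted distance at each candidate:
  South (8, 1): total = 1575
  East (10, 6): total = 1000
  Central (10, 0): total = 1870
  North (3, 6): total = 775
  West (6, 4): total = 1030
Minimum is at North with total 775 blocks.

North, total 775 blocks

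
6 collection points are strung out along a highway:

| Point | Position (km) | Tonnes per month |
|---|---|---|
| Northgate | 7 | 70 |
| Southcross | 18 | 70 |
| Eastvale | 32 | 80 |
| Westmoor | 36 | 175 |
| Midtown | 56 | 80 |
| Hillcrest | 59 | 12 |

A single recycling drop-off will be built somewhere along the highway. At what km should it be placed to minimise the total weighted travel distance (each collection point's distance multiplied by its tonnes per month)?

For a sum of weighted absolute distances on a line, the optimum is the weighted median (not the mean). Total weight W = 487; half-weight = 243.5.
Sort by position and accumulate weight:
  km 7 (Northgate, w=70) → cum 70
  km 18 (Southcross, w=70) → cum 140
  km 32 (Eastvale, w=80) → cum 220
  km 36 (Westmoor, w=175) → cum 395  ≥ 243.5 → median here
  km 56 (Midtown, w=80) → cum 475
  km 59 (Hillcrest, w=12) → cum 487
Optimal location: km 36.

x = 36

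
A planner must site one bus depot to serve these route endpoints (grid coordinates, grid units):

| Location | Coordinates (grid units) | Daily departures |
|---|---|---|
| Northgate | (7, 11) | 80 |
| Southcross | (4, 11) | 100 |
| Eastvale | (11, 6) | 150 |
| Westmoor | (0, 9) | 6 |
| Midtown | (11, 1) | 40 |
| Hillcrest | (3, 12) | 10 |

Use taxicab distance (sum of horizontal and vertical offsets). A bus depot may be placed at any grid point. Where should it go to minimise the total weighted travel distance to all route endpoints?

Manhattan distance separates: Σwᵢ(|x−xᵢ|+|y−yᵢ|) = Σwᵢ|x−xᵢ| + Σwᵢ|y−yᵢ|, so x and y are optimised independently as 1-D weighted medians.
Total weight W = 386; half = 193.
x-coordinate, sorted with cumulative weight:
  x=0 (Westmoor, w=6) cum 6
  x=3 (Hillcrest, w=10) cum 16
  x=4 (Southcross, w=100) cum 116
  x=7 (Northgate, w=80) cum 196  ← median
  x=11 (Eastvale, w=150) cum 346
  x=11 (Midtown, w=40) cum 386
⇒ x* = 7
y-coordinate, sorted with cumulative weight:
  y=1 (Midtown, w=40) cum 40
  y=6 (Eastvale, w=150) cum 190
  y=9 (Westmoor, w=6) cum 196  ← median
  y=11 (Northgate, w=80) cum 276
  y=11 (Southcross, w=100) cum 376
  y=12 (Hillcrest, w=10) cum 386
⇒ y* = 9

(7, 9)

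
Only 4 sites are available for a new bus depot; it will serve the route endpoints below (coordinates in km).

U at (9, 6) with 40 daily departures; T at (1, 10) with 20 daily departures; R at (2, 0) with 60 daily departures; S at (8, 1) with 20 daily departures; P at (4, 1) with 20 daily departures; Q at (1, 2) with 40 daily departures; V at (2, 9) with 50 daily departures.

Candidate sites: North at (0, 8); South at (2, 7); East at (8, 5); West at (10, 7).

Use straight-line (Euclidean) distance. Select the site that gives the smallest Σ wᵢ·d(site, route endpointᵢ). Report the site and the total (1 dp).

Total weighted distance at each candidate:
  North (0, 8): total = 1637.2
  South (2, 7): total = 1366.2
  East (8, 5): total = 1555.6
  West (10, 7): total = 2004.4
Minimum is at South with total 1366.2 km.

South, total 1366.2 km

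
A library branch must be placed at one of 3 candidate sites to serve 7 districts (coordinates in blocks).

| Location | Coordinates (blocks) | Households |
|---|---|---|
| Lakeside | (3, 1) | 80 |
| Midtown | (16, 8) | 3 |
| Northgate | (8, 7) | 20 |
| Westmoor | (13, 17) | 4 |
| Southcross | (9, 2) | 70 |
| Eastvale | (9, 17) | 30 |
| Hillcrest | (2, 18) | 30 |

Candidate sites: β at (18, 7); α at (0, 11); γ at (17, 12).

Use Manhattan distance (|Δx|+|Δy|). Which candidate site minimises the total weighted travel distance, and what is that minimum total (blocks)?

Total weighted distance at each candidate:
  β (18, 7): total = 4309
  α (0, 11): total = 3393
  γ (17, 12): total = 4611
Minimum is at α with total 3393 blocks.

α, total 3393 blocks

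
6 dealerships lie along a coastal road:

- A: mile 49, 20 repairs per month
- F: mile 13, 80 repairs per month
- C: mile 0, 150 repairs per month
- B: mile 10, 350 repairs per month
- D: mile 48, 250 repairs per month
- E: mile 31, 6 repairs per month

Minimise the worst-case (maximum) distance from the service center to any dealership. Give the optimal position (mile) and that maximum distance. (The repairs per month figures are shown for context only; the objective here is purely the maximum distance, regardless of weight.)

location 24.5, max distance 24.5

The 1-center on a line is the midpoint of the two extreme points: leftmost at 0, rightmost at 49.
Optimal location = (0 + 49)/2 = 24.5; maximum distance = (49 − 0)/2 = 24.5.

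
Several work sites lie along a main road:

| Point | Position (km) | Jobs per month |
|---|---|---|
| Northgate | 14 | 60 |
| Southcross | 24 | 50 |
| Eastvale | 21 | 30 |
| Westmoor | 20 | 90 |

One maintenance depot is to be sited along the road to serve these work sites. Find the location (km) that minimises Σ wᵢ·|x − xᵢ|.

x = 20

For a sum of weighted absolute distances on a line, the optimum is the weighted median (not the mean). Total weight W = 230; half-weight = 115.
Sort by position and accumulate weight:
  km 14 (Northgate, w=60) → cum 60
  km 20 (Westmoor, w=90) → cum 150  ≥ 115 → median here
  km 21 (Eastvale, w=30) → cum 180
  km 24 (Southcross, w=50) → cum 230
Optimal location: km 20.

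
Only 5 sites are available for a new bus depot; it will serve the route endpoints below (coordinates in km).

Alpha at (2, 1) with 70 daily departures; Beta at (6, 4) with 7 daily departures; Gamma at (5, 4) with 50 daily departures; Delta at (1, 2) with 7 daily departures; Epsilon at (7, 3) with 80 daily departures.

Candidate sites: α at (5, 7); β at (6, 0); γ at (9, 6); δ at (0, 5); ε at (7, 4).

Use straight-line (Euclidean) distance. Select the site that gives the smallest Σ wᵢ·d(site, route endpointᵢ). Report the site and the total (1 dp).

Total weighted distance at each candidate:
  α (5, 7): total = 1044.3
  β (6, 0): total = 813.5
  γ (9, 6): total = 1202.1
  δ (0, 5): total = 1215.1
  ε (7, 4): total = 639.4
Minimum is at ε with total 639.4 km.

ε, total 639.4 km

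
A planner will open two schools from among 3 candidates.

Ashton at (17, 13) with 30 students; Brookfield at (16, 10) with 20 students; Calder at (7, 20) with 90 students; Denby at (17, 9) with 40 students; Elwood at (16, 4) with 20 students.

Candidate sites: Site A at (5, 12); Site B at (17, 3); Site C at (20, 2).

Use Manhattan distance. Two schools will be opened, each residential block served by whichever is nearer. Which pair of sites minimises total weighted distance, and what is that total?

{Site A, Site B}, total 1640

Evaluate every pair (each demand assigned to the nearer of the two):
  {Site A, Site B}: total = 1640
  {Site A, Site C}: total = 2050
  {Site B, Site C}: total = 3170
Best pair: {Site A, Site B} with total 1640.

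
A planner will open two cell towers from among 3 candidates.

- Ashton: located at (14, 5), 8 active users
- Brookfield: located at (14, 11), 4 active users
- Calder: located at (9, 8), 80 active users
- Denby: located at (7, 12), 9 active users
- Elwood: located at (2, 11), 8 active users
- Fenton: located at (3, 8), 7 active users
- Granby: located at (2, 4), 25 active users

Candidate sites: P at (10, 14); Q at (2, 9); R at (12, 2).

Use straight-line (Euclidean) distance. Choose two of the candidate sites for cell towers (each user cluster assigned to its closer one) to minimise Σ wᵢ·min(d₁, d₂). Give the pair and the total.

Evaluate every pair (each demand assigned to the nearer of the two):
  {P, Q}: total = 768.8
  {Q, R}: total = 805.8
  {P, R}: total = 955.8
Best pair: {P, Q} with total 768.8.

{P, Q}, total 768.8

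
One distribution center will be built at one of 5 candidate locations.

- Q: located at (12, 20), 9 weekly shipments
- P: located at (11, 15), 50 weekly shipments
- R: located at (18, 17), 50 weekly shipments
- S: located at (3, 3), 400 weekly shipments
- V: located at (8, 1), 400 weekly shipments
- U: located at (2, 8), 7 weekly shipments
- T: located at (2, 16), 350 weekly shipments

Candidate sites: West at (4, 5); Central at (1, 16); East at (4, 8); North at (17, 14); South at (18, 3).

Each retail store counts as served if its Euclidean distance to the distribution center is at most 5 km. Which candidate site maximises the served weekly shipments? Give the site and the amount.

Coverage radius r = 5 km; a point is covered iff (Δx)²+(Δy)² ≤ 5² = 25.
  West (4, 5): covers {S, U} → 407
  Central (1, 16): covers {T} → 350
  East (4, 8): covers {U} → 7
  North (17, 14): covers {R} → 50
  South (18, 3): covers {none} → 0
Maximum coverage at West: 407 weekly shipments.

West, covering 407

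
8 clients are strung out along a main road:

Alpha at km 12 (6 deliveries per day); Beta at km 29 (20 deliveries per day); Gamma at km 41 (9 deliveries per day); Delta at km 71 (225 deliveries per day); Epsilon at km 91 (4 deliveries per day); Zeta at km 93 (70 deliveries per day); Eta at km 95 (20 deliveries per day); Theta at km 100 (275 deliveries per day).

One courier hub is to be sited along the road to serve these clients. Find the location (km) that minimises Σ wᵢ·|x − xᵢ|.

x = 93

For a sum of weighted absolute distances on a line, the optimum is the weighted median (not the mean). Total weight W = 629; half-weight = 314.5.
Sort by position and accumulate weight:
  km 12 (Alpha, w=6) → cum 6
  km 29 (Beta, w=20) → cum 26
  km 41 (Gamma, w=9) → cum 35
  km 71 (Delta, w=225) → cum 260
  km 91 (Epsilon, w=4) → cum 264
  km 93 (Zeta, w=70) → cum 334  ≥ 314.5 → median here
  km 95 (Eta, w=20) → cum 354
  km 100 (Theta, w=275) → cum 629
Optimal location: km 93.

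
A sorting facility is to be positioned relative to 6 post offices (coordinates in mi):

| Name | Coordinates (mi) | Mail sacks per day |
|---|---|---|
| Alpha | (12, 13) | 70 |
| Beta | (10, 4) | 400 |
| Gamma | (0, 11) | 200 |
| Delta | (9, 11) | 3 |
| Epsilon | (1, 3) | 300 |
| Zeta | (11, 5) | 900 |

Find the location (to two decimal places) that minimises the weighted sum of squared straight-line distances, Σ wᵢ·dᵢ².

The minimiser of Σwᵢ‖p−pᵢ‖² is the weighted centroid p* = (Σwᵢpᵢ)/(Σwᵢ).
Σwᵢ = 1873.
Σwᵢxᵢ = 70·12 + 400·10 + 200·0 + 3·9 + 300·1 + 900·11 = 15067.
Σwᵢyᵢ = 70·13 + 400·4 + 200·11 + 3·11 + 300·3 + 900·5 = 10143.
x* = 15067/1873 = 8.04, y* = 10143/1873 = 5.42.

(8.04, 5.42)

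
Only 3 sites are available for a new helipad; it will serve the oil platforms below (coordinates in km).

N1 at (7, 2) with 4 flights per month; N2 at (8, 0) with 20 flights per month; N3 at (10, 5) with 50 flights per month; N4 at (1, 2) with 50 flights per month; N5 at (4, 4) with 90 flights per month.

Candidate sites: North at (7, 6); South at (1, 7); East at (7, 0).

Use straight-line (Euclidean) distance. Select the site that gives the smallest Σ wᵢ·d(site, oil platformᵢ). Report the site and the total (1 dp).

North, total 980.8 km

Total weighted distance at each candidate:
  North (7, 6): total = 980.8
  South (1, 7): total = 1322.0
  East (7, 0): total = 1085.8
Minimum is at North with total 980.8 km.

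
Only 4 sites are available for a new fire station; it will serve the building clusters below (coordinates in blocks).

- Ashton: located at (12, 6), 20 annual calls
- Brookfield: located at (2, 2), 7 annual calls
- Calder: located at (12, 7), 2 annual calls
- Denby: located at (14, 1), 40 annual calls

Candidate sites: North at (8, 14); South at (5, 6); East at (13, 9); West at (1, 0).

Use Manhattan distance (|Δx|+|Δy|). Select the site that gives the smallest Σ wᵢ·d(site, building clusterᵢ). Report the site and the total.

Total weighted distance at each candidate:
  North (8, 14): total = 1148
  South (5, 6): total = 765
  East (13, 9): total = 572
  West (1, 0): total = 957
Minimum is at East with total 572 blocks.

East, total 572 blocks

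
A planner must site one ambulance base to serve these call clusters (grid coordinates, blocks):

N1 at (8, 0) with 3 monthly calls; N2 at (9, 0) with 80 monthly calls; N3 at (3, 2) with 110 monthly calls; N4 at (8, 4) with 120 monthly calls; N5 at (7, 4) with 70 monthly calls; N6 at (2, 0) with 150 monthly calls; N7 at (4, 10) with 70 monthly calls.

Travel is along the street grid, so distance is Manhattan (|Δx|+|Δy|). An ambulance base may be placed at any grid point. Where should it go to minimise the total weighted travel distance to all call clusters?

(4, 2)

Manhattan distance separates: Σwᵢ(|x−xᵢ|+|y−yᵢ|) = Σwᵢ|x−xᵢ| + Σwᵢ|y−yᵢ|, so x and y are optimised independently as 1-D weighted medians.
Total weight W = 603; half = 301.5.
x-coordinate, sorted with cumulative weight:
  x=2 (N6, w=150) cum 150
  x=3 (N3, w=110) cum 260
  x=4 (N7, w=70) cum 330  ← median
  x=7 (N5, w=70) cum 400
  x=8 (N1, w=3) cum 403
  x=8 (N4, w=120) cum 523
  x=9 (N2, w=80) cum 603
⇒ x* = 4
y-coordinate, sorted with cumulative weight:
  y=0 (N1, w=3) cum 3
  y=0 (N2, w=80) cum 83
  y=0 (N6, w=150) cum 233
  y=2 (N3, w=110) cum 343  ← median
  y=4 (N4, w=120) cum 463
  y=4 (N5, w=70) cum 533
  y=10 (N7, w=70) cum 603
⇒ y* = 2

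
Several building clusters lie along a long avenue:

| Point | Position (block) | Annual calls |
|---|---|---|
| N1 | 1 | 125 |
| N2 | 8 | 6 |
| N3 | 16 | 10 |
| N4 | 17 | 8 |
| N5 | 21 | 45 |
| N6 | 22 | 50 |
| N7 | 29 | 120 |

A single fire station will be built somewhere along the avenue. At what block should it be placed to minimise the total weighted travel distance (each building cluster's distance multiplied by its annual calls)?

x = 21

For a sum of weighted absolute distances on a line, the optimum is the weighted median (not the mean). Total weight W = 364; half-weight = 182.
Sort by position and accumulate weight:
  block 1 (N1, w=125) → cum 125
  block 8 (N2, w=6) → cum 131
  block 16 (N3, w=10) → cum 141
  block 17 (N4, w=8) → cum 149
  block 21 (N5, w=45) → cum 194  ≥ 182 → median here
  block 22 (N6, w=50) → cum 244
  block 29 (N7, w=120) → cum 364
Optimal location: block 21.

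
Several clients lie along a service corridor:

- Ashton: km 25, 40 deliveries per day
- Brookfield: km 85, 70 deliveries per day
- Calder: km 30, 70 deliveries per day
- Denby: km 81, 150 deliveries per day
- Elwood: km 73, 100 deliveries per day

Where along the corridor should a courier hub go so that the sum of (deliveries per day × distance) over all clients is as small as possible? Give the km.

For a sum of weighted absolute distances on a line, the optimum is the weighted median (not the mean). Total weight W = 430; half-weight = 215.
Sort by position and accumulate weight:
  km 25 (Ashton, w=40) → cum 40
  km 30 (Calder, w=70) → cum 110
  km 73 (Elwood, w=100) → cum 210
  km 81 (Denby, w=150) → cum 360  ≥ 215 → median here
  km 85 (Brookfield, w=70) → cum 430
Optimal location: km 81.

x = 81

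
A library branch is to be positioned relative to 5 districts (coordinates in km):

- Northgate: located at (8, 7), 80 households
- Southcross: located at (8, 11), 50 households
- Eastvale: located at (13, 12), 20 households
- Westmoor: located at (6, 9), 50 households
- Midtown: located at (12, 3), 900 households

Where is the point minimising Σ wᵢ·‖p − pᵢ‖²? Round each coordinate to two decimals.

(11.27, 4.09)

The minimiser of Σwᵢ‖p−pᵢ‖² is the weighted centroid p* = (Σwᵢpᵢ)/(Σwᵢ).
Σwᵢ = 1100.
Σwᵢxᵢ = 80·8 + 50·8 + 20·13 + 50·6 + 900·12 = 12400.
Σwᵢyᵢ = 80·7 + 50·11 + 20·12 + 50·9 + 900·3 = 4500.
x* = 12400/1100 = 11.27, y* = 4500/1100 = 4.09.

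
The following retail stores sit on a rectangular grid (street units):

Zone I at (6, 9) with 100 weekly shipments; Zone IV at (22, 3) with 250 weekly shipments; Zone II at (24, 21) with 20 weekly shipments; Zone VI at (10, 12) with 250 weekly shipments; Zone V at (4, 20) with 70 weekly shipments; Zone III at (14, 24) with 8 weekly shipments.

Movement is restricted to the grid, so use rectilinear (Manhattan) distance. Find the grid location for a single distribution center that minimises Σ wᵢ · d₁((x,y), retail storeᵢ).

Manhattan distance separates: Σwᵢ(|x−xᵢ|+|y−yᵢ|) = Σwᵢ|x−xᵢ| + Σwᵢ|y−yᵢ|, so x and y are optimised independently as 1-D weighted medians.
Total weight W = 698; half = 349.
x-coordinate, sorted with cumulative weight:
  x=4 (Zone V, w=70) cum 70
  x=6 (Zone I, w=100) cum 170
  x=10 (Zone VI, w=250) cum 420  ← median
  x=14 (Zone III, w=8) cum 428
  x=22 (Zone IV, w=250) cum 678
  x=24 (Zone II, w=20) cum 698
⇒ x* = 10
y-coordinate, sorted with cumulative weight:
  y=3 (Zone IV, w=250) cum 250
  y=9 (Zone I, w=100) cum 350  ← median
  y=12 (Zone VI, w=250) cum 600
  y=20 (Zone V, w=70) cum 670
  y=21 (Zone II, w=20) cum 690
  y=24 (Zone III, w=8) cum 698
⇒ y* = 9

(10, 9)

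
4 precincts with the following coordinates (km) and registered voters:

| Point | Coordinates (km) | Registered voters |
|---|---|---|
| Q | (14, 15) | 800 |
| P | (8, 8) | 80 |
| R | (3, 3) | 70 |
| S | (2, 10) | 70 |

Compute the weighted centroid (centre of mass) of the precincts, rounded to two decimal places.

The minimiser of Σwᵢ‖p−pᵢ‖² is the weighted centroid p* = (Σwᵢpᵢ)/(Σwᵢ).
Σwᵢ = 1020.
Σwᵢxᵢ = 800·14 + 80·8 + 70·3 + 70·2 = 12190.
Σwᵢyᵢ = 800·15 + 80·8 + 70·3 + 70·10 = 13550.
x* = 12190/1020 = 11.95, y* = 13550/1020 = 13.28.

(11.95, 13.28)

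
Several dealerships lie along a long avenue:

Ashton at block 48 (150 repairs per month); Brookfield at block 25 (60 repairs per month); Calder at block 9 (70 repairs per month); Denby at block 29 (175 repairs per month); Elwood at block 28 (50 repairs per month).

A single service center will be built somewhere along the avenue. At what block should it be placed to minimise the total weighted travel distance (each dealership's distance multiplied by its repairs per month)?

x = 29

For a sum of weighted absolute distances on a line, the optimum is the weighted median (not the mean). Total weight W = 505; half-weight = 252.5.
Sort by position and accumulate weight:
  block 9 (Calder, w=70) → cum 70
  block 25 (Brookfield, w=60) → cum 130
  block 28 (Elwood, w=50) → cum 180
  block 29 (Denby, w=175) → cum 355  ≥ 252.5 → median here
  block 48 (Ashton, w=150) → cum 505
Optimal location: block 29.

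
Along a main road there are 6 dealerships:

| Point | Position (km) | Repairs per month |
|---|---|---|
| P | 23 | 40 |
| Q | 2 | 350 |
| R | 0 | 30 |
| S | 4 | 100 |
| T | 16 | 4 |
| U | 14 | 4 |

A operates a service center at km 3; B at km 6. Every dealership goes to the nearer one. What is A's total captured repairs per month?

480

The indifferent point is the midpoint (3+6)/2 = 4.5; dealerships left of it (closer to A at 3) go to A, those right go to B.
  R at 0 (w=30) → A
  Q at 2 (w=350) → A
  S at 4 (w=100) → A
  U at 14 (w=4) → B
  T at 16 (w=4) → B
  P at 23 (w=40) → B
A captures 480; B captures 48.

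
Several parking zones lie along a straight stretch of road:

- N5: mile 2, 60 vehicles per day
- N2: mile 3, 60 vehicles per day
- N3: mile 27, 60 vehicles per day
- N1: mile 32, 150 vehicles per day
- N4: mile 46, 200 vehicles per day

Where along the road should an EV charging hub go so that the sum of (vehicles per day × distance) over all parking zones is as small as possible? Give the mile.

x = 32

For a sum of weighted absolute distances on a line, the optimum is the weighted median (not the mean). Total weight W = 530; half-weight = 265.
Sort by position and accumulate weight:
  mile 2 (N5, w=60) → cum 60
  mile 3 (N2, w=60) → cum 120
  mile 27 (N3, w=60) → cum 180
  mile 32 (N1, w=150) → cum 330  ≥ 265 → median here
  mile 46 (N4, w=200) → cum 530
Optimal location: mile 32.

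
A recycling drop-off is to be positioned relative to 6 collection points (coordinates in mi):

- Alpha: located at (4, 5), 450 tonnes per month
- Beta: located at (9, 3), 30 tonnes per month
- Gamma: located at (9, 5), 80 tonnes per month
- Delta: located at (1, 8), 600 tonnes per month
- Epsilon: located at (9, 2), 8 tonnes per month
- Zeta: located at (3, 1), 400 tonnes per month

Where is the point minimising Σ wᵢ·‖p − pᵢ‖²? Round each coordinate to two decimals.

(2.97, 5.07)

The minimiser of Σwᵢ‖p−pᵢ‖² is the weighted centroid p* = (Σwᵢpᵢ)/(Σwᵢ).
Σwᵢ = 1568.
Σwᵢxᵢ = 450·4 + 30·9 + 80·9 + 600·1 + 8·9 + 400·3 = 4662.
Σwᵢyᵢ = 450·5 + 30·3 + 80·5 + 600·8 + 8·2 + 400·1 = 7956.
x* = 4662/1568 = 2.97, y* = 7956/1568 = 5.07.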